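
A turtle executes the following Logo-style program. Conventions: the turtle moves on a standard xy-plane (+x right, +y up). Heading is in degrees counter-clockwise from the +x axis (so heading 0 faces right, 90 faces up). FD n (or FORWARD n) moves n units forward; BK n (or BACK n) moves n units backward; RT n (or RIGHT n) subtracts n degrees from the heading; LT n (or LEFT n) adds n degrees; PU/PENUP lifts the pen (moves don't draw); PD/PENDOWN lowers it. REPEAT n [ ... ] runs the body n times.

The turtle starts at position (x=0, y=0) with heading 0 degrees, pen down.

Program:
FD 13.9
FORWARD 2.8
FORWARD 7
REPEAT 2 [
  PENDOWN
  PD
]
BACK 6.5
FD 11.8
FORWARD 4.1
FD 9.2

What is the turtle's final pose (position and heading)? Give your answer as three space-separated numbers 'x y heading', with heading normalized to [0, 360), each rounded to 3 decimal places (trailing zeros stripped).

Answer: 42.3 0 0

Derivation:
Executing turtle program step by step:
Start: pos=(0,0), heading=0, pen down
FD 13.9: (0,0) -> (13.9,0) [heading=0, draw]
FD 2.8: (13.9,0) -> (16.7,0) [heading=0, draw]
FD 7: (16.7,0) -> (23.7,0) [heading=0, draw]
REPEAT 2 [
  -- iteration 1/2 --
  PD: pen down
  PD: pen down
  -- iteration 2/2 --
  PD: pen down
  PD: pen down
]
BK 6.5: (23.7,0) -> (17.2,0) [heading=0, draw]
FD 11.8: (17.2,0) -> (29,0) [heading=0, draw]
FD 4.1: (29,0) -> (33.1,0) [heading=0, draw]
FD 9.2: (33.1,0) -> (42.3,0) [heading=0, draw]
Final: pos=(42.3,0), heading=0, 7 segment(s) drawn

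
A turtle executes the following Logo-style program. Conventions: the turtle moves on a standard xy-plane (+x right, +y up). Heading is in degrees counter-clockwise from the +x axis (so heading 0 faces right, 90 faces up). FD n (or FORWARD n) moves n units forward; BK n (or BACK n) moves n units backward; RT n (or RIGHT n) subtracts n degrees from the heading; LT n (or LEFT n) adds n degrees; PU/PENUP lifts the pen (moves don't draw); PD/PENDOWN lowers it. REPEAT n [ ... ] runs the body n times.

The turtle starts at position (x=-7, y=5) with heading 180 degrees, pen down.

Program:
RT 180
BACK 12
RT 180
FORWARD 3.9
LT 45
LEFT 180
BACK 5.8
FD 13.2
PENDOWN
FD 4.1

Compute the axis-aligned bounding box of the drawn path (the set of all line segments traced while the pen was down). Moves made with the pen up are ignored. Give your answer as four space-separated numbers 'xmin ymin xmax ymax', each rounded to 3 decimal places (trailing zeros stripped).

Executing turtle program step by step:
Start: pos=(-7,5), heading=180, pen down
RT 180: heading 180 -> 0
BK 12: (-7,5) -> (-19,5) [heading=0, draw]
RT 180: heading 0 -> 180
FD 3.9: (-19,5) -> (-22.9,5) [heading=180, draw]
LT 45: heading 180 -> 225
LT 180: heading 225 -> 45
BK 5.8: (-22.9,5) -> (-27.001,0.899) [heading=45, draw]
FD 13.2: (-27.001,0.899) -> (-17.667,10.233) [heading=45, draw]
PD: pen down
FD 4.1: (-17.667,10.233) -> (-14.768,13.132) [heading=45, draw]
Final: pos=(-14.768,13.132), heading=45, 5 segment(s) drawn

Segment endpoints: x in {-27.001, -22.9, -19, -17.667, -14.768, -7}, y in {0.899, 5, 5, 10.233, 13.132}
xmin=-27.001, ymin=0.899, xmax=-7, ymax=13.132

Answer: -27.001 0.899 -7 13.132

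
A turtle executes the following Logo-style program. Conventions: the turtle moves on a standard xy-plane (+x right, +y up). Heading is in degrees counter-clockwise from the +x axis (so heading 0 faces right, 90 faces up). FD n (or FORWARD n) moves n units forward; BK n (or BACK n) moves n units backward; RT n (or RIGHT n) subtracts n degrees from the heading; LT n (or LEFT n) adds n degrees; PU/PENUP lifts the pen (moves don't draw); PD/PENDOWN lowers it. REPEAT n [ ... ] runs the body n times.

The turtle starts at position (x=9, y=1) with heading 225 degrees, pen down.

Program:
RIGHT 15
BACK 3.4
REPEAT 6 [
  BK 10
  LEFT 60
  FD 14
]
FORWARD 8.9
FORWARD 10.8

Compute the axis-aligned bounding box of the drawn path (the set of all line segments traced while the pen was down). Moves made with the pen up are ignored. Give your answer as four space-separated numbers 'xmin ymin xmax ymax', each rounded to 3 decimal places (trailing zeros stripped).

Executing turtle program step by step:
Start: pos=(9,1), heading=225, pen down
RT 15: heading 225 -> 210
BK 3.4: (9,1) -> (11.944,2.7) [heading=210, draw]
REPEAT 6 [
  -- iteration 1/6 --
  BK 10: (11.944,2.7) -> (20.605,7.7) [heading=210, draw]
  LT 60: heading 210 -> 270
  FD 14: (20.605,7.7) -> (20.605,-6.3) [heading=270, draw]
  -- iteration 2/6 --
  BK 10: (20.605,-6.3) -> (20.605,3.7) [heading=270, draw]
  LT 60: heading 270 -> 330
  FD 14: (20.605,3.7) -> (32.729,-3.3) [heading=330, draw]
  -- iteration 3/6 --
  BK 10: (32.729,-3.3) -> (24.069,1.7) [heading=330, draw]
  LT 60: heading 330 -> 30
  FD 14: (24.069,1.7) -> (36.193,8.7) [heading=30, draw]
  -- iteration 4/6 --
  BK 10: (36.193,8.7) -> (27.533,3.7) [heading=30, draw]
  LT 60: heading 30 -> 90
  FD 14: (27.533,3.7) -> (27.533,17.7) [heading=90, draw]
  -- iteration 5/6 --
  BK 10: (27.533,17.7) -> (27.533,7.7) [heading=90, draw]
  LT 60: heading 90 -> 150
  FD 14: (27.533,7.7) -> (15.409,14.7) [heading=150, draw]
  -- iteration 6/6 --
  BK 10: (15.409,14.7) -> (24.069,9.7) [heading=150, draw]
  LT 60: heading 150 -> 210
  FD 14: (24.069,9.7) -> (11.944,2.7) [heading=210, draw]
]
FD 8.9: (11.944,2.7) -> (4.237,-1.75) [heading=210, draw]
FD 10.8: (4.237,-1.75) -> (-5.116,-7.15) [heading=210, draw]
Final: pos=(-5.116,-7.15), heading=210, 15 segment(s) drawn

Segment endpoints: x in {-5.116, 4.237, 9, 11.944, 11.944, 15.409, 20.605, 20.605, 24.069, 27.533, 27.533, 32.729, 36.193}, y in {-7.15, -6.3, -3.3, -1.75, 1, 1.7, 2.7, 2.7, 3.7, 3.7, 7.7, 7.7, 8.7, 9.7, 14.7, 17.7}
xmin=-5.116, ymin=-7.15, xmax=36.193, ymax=17.7

Answer: -5.116 -7.15 36.193 17.7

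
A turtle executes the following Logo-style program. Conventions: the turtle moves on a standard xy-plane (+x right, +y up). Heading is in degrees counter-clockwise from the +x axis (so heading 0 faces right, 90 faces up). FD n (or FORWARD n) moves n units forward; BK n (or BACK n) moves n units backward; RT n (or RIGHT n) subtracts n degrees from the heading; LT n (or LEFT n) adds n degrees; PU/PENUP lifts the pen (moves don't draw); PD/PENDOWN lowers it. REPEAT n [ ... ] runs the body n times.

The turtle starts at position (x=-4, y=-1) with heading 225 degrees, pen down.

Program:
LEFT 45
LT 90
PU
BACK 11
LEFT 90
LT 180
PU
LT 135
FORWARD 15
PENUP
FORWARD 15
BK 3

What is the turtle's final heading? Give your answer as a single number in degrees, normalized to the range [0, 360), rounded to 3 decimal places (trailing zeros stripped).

Executing turtle program step by step:
Start: pos=(-4,-1), heading=225, pen down
LT 45: heading 225 -> 270
LT 90: heading 270 -> 0
PU: pen up
BK 11: (-4,-1) -> (-15,-1) [heading=0, move]
LT 90: heading 0 -> 90
LT 180: heading 90 -> 270
PU: pen up
LT 135: heading 270 -> 45
FD 15: (-15,-1) -> (-4.393,9.607) [heading=45, move]
PU: pen up
FD 15: (-4.393,9.607) -> (6.213,20.213) [heading=45, move]
BK 3: (6.213,20.213) -> (4.092,18.092) [heading=45, move]
Final: pos=(4.092,18.092), heading=45, 0 segment(s) drawn

Answer: 45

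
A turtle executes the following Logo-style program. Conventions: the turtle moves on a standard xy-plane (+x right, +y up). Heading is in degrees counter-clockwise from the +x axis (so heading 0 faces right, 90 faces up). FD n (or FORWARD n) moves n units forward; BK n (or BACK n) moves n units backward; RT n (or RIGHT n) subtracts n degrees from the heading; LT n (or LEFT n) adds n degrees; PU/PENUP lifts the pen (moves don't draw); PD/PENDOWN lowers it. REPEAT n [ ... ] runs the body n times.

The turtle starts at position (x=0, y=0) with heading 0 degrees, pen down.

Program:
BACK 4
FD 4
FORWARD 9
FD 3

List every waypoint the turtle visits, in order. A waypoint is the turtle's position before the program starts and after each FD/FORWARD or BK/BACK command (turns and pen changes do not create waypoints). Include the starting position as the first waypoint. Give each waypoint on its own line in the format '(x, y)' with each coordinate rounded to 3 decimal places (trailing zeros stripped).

Answer: (0, 0)
(-4, 0)
(0, 0)
(9, 0)
(12, 0)

Derivation:
Executing turtle program step by step:
Start: pos=(0,0), heading=0, pen down
BK 4: (0,0) -> (-4,0) [heading=0, draw]
FD 4: (-4,0) -> (0,0) [heading=0, draw]
FD 9: (0,0) -> (9,0) [heading=0, draw]
FD 3: (9,0) -> (12,0) [heading=0, draw]
Final: pos=(12,0), heading=0, 4 segment(s) drawn
Waypoints (5 total):
(0, 0)
(-4, 0)
(0, 0)
(9, 0)
(12, 0)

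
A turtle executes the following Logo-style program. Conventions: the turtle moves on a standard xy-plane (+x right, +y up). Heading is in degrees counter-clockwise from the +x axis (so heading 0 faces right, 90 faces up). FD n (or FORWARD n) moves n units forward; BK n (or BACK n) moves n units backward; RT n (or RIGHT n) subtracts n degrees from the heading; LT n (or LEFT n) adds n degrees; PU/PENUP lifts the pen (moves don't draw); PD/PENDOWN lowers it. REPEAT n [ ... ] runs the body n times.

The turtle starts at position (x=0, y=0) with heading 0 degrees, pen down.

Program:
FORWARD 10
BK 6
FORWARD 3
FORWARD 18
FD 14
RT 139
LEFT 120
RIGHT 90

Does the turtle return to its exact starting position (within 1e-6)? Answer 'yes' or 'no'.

Answer: no

Derivation:
Executing turtle program step by step:
Start: pos=(0,0), heading=0, pen down
FD 10: (0,0) -> (10,0) [heading=0, draw]
BK 6: (10,0) -> (4,0) [heading=0, draw]
FD 3: (4,0) -> (7,0) [heading=0, draw]
FD 18: (7,0) -> (25,0) [heading=0, draw]
FD 14: (25,0) -> (39,0) [heading=0, draw]
RT 139: heading 0 -> 221
LT 120: heading 221 -> 341
RT 90: heading 341 -> 251
Final: pos=(39,0), heading=251, 5 segment(s) drawn

Start position: (0, 0)
Final position: (39, 0)
Distance = 39; >= 1e-6 -> NOT closed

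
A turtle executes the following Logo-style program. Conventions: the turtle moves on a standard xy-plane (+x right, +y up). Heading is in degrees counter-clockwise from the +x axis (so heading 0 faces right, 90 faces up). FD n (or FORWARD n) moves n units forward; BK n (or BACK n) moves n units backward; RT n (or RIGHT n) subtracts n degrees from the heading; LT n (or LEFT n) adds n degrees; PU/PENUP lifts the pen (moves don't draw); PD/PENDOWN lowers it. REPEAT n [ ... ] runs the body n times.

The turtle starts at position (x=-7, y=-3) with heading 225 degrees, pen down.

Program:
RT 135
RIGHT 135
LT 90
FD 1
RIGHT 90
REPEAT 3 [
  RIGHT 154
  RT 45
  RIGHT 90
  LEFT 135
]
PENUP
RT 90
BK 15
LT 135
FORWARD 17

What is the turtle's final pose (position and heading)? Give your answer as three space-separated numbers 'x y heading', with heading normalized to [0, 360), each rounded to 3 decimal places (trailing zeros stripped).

Executing turtle program step by step:
Start: pos=(-7,-3), heading=225, pen down
RT 135: heading 225 -> 90
RT 135: heading 90 -> 315
LT 90: heading 315 -> 45
FD 1: (-7,-3) -> (-6.293,-2.293) [heading=45, draw]
RT 90: heading 45 -> 315
REPEAT 3 [
  -- iteration 1/3 --
  RT 154: heading 315 -> 161
  RT 45: heading 161 -> 116
  RT 90: heading 116 -> 26
  LT 135: heading 26 -> 161
  -- iteration 2/3 --
  RT 154: heading 161 -> 7
  RT 45: heading 7 -> 322
  RT 90: heading 322 -> 232
  LT 135: heading 232 -> 7
  -- iteration 3/3 --
  RT 154: heading 7 -> 213
  RT 45: heading 213 -> 168
  RT 90: heading 168 -> 78
  LT 135: heading 78 -> 213
]
PU: pen up
RT 90: heading 213 -> 123
BK 15: (-6.293,-2.293) -> (1.877,-14.873) [heading=123, move]
LT 135: heading 123 -> 258
FD 17: (1.877,-14.873) -> (-1.658,-31.501) [heading=258, move]
Final: pos=(-1.658,-31.501), heading=258, 1 segment(s) drawn

Answer: -1.658 -31.501 258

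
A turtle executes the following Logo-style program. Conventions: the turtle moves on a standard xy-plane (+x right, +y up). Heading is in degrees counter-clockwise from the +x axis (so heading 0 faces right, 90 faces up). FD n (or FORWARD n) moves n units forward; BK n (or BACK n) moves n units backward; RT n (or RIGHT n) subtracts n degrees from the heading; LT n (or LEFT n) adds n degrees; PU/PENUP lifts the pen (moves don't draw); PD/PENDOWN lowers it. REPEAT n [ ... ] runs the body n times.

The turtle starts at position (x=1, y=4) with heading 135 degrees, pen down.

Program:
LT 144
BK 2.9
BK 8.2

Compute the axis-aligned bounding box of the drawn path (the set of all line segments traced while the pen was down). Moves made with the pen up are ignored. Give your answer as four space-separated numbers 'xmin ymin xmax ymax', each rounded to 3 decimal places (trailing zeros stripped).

Answer: -0.736 4 1 14.963

Derivation:
Executing turtle program step by step:
Start: pos=(1,4), heading=135, pen down
LT 144: heading 135 -> 279
BK 2.9: (1,4) -> (0.546,6.864) [heading=279, draw]
BK 8.2: (0.546,6.864) -> (-0.736,14.963) [heading=279, draw]
Final: pos=(-0.736,14.963), heading=279, 2 segment(s) drawn

Segment endpoints: x in {-0.736, 0.546, 1}, y in {4, 6.864, 14.963}
xmin=-0.736, ymin=4, xmax=1, ymax=14.963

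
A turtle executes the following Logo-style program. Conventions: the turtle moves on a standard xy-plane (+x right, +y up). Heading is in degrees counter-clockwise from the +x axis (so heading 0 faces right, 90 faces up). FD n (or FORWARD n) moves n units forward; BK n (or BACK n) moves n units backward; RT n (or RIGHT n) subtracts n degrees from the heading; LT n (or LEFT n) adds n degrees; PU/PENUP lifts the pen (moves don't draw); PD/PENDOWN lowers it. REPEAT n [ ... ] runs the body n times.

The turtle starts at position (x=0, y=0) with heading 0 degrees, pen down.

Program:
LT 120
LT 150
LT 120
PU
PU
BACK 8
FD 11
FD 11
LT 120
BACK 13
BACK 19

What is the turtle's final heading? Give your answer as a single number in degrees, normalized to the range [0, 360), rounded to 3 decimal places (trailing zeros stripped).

Answer: 150

Derivation:
Executing turtle program step by step:
Start: pos=(0,0), heading=0, pen down
LT 120: heading 0 -> 120
LT 150: heading 120 -> 270
LT 120: heading 270 -> 30
PU: pen up
PU: pen up
BK 8: (0,0) -> (-6.928,-4) [heading=30, move]
FD 11: (-6.928,-4) -> (2.598,1.5) [heading=30, move]
FD 11: (2.598,1.5) -> (12.124,7) [heading=30, move]
LT 120: heading 30 -> 150
BK 13: (12.124,7) -> (23.383,0.5) [heading=150, move]
BK 19: (23.383,0.5) -> (39.837,-9) [heading=150, move]
Final: pos=(39.837,-9), heading=150, 0 segment(s) drawn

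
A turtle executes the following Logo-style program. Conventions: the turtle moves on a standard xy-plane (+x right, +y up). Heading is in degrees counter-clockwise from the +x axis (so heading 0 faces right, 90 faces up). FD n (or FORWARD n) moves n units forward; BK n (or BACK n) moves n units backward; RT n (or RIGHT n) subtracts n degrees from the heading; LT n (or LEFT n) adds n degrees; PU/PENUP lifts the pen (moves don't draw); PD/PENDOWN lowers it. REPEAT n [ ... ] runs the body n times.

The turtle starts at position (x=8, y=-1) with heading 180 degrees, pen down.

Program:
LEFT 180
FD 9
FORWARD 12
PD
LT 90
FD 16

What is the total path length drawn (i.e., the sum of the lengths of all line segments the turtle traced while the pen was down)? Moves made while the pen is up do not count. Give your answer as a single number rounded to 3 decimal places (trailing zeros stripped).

Executing turtle program step by step:
Start: pos=(8,-1), heading=180, pen down
LT 180: heading 180 -> 0
FD 9: (8,-1) -> (17,-1) [heading=0, draw]
FD 12: (17,-1) -> (29,-1) [heading=0, draw]
PD: pen down
LT 90: heading 0 -> 90
FD 16: (29,-1) -> (29,15) [heading=90, draw]
Final: pos=(29,15), heading=90, 3 segment(s) drawn

Segment lengths:
  seg 1: (8,-1) -> (17,-1), length = 9
  seg 2: (17,-1) -> (29,-1), length = 12
  seg 3: (29,-1) -> (29,15), length = 16
Total = 37

Answer: 37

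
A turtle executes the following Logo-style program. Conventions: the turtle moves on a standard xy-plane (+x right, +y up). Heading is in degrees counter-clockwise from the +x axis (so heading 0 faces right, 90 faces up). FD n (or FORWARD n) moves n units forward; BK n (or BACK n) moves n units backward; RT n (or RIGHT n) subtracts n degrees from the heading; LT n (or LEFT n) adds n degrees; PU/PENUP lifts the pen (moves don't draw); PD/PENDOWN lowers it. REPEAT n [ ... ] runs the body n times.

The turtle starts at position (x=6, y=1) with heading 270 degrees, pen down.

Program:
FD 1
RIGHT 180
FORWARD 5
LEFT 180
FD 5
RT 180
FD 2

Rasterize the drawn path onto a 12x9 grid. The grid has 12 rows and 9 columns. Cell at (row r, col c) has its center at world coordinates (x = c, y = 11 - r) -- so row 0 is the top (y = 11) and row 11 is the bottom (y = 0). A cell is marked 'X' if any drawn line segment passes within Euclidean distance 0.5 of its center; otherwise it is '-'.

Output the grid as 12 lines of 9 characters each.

Segment 0: (6,1) -> (6,0)
Segment 1: (6,0) -> (6,5)
Segment 2: (6,5) -> (6,0)
Segment 3: (6,0) -> (6,2)

Answer: ---------
---------
---------
---------
---------
---------
------X--
------X--
------X--
------X--
------X--
------X--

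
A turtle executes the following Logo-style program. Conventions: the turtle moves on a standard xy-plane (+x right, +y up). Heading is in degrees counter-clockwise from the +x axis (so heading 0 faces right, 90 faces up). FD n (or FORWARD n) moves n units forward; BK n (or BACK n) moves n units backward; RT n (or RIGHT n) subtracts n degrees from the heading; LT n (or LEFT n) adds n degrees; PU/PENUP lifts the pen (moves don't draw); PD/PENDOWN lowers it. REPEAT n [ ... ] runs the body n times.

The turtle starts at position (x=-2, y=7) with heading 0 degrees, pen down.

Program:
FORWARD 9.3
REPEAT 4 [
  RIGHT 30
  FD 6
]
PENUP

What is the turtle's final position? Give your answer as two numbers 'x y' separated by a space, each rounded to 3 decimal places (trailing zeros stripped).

Executing turtle program step by step:
Start: pos=(-2,7), heading=0, pen down
FD 9.3: (-2,7) -> (7.3,7) [heading=0, draw]
REPEAT 4 [
  -- iteration 1/4 --
  RT 30: heading 0 -> 330
  FD 6: (7.3,7) -> (12.496,4) [heading=330, draw]
  -- iteration 2/4 --
  RT 30: heading 330 -> 300
  FD 6: (12.496,4) -> (15.496,-1.196) [heading=300, draw]
  -- iteration 3/4 --
  RT 30: heading 300 -> 270
  FD 6: (15.496,-1.196) -> (15.496,-7.196) [heading=270, draw]
  -- iteration 4/4 --
  RT 30: heading 270 -> 240
  FD 6: (15.496,-7.196) -> (12.496,-12.392) [heading=240, draw]
]
PU: pen up
Final: pos=(12.496,-12.392), heading=240, 5 segment(s) drawn

Answer: 12.496 -12.392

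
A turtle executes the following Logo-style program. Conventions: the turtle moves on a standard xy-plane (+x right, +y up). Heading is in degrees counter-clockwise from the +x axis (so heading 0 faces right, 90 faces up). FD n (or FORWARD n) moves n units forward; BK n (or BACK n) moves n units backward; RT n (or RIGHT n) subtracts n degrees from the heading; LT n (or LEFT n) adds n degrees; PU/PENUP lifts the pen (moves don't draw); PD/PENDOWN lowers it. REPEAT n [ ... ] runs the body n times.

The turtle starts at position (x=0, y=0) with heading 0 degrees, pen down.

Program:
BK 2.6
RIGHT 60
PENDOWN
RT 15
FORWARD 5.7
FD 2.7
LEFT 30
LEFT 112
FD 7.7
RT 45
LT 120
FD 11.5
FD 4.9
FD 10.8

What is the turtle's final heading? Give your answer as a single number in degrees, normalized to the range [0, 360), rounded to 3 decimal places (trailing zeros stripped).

Executing turtle program step by step:
Start: pos=(0,0), heading=0, pen down
BK 2.6: (0,0) -> (-2.6,0) [heading=0, draw]
RT 60: heading 0 -> 300
PD: pen down
RT 15: heading 300 -> 285
FD 5.7: (-2.6,0) -> (-1.125,-5.506) [heading=285, draw]
FD 2.7: (-1.125,-5.506) -> (-0.426,-8.114) [heading=285, draw]
LT 30: heading 285 -> 315
LT 112: heading 315 -> 67
FD 7.7: (-0.426,-8.114) -> (2.583,-1.026) [heading=67, draw]
RT 45: heading 67 -> 22
LT 120: heading 22 -> 142
FD 11.5: (2.583,-1.026) -> (-6.479,6.054) [heading=142, draw]
FD 4.9: (-6.479,6.054) -> (-10.341,9.071) [heading=142, draw]
FD 10.8: (-10.341,9.071) -> (-18.851,15.72) [heading=142, draw]
Final: pos=(-18.851,15.72), heading=142, 7 segment(s) drawn

Answer: 142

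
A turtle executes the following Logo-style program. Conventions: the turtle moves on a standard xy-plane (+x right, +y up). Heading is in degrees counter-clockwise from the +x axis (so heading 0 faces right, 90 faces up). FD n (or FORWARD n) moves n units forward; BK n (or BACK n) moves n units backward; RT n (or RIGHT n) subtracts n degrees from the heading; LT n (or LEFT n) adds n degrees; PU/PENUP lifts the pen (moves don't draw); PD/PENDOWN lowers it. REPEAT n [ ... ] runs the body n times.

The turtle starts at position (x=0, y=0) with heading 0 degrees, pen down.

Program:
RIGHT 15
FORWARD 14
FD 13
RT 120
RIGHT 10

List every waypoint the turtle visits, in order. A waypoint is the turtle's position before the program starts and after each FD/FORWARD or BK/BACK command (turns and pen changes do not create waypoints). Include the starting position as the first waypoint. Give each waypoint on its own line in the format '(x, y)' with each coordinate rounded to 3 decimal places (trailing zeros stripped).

Answer: (0, 0)
(13.523, -3.623)
(26.08, -6.988)

Derivation:
Executing turtle program step by step:
Start: pos=(0,0), heading=0, pen down
RT 15: heading 0 -> 345
FD 14: (0,0) -> (13.523,-3.623) [heading=345, draw]
FD 13: (13.523,-3.623) -> (26.08,-6.988) [heading=345, draw]
RT 120: heading 345 -> 225
RT 10: heading 225 -> 215
Final: pos=(26.08,-6.988), heading=215, 2 segment(s) drawn
Waypoints (3 total):
(0, 0)
(13.523, -3.623)
(26.08, -6.988)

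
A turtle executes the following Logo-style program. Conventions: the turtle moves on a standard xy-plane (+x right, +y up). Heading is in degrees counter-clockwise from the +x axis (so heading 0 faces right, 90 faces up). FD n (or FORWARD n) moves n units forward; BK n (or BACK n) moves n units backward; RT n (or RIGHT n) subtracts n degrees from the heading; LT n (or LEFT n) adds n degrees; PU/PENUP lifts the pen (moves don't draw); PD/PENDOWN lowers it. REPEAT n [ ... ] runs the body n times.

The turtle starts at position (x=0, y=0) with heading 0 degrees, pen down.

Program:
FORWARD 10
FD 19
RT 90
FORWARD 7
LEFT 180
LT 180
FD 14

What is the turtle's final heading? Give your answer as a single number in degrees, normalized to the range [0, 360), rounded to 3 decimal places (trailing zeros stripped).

Executing turtle program step by step:
Start: pos=(0,0), heading=0, pen down
FD 10: (0,0) -> (10,0) [heading=0, draw]
FD 19: (10,0) -> (29,0) [heading=0, draw]
RT 90: heading 0 -> 270
FD 7: (29,0) -> (29,-7) [heading=270, draw]
LT 180: heading 270 -> 90
LT 180: heading 90 -> 270
FD 14: (29,-7) -> (29,-21) [heading=270, draw]
Final: pos=(29,-21), heading=270, 4 segment(s) drawn

Answer: 270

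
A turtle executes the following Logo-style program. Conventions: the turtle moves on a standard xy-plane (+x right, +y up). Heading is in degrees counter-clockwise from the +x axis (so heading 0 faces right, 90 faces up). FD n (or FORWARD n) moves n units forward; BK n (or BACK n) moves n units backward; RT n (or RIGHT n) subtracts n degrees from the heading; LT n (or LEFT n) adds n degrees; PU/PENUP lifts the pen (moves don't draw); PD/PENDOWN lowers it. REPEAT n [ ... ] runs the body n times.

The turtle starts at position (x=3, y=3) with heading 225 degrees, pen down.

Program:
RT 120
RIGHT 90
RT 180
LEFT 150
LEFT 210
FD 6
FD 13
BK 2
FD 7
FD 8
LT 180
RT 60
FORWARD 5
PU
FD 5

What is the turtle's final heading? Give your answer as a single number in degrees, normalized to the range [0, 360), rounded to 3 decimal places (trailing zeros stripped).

Executing turtle program step by step:
Start: pos=(3,3), heading=225, pen down
RT 120: heading 225 -> 105
RT 90: heading 105 -> 15
RT 180: heading 15 -> 195
LT 150: heading 195 -> 345
LT 210: heading 345 -> 195
FD 6: (3,3) -> (-2.796,1.447) [heading=195, draw]
FD 13: (-2.796,1.447) -> (-15.353,-1.918) [heading=195, draw]
BK 2: (-15.353,-1.918) -> (-13.421,-1.4) [heading=195, draw]
FD 7: (-13.421,-1.4) -> (-20.182,-3.212) [heading=195, draw]
FD 8: (-20.182,-3.212) -> (-27.91,-5.282) [heading=195, draw]
LT 180: heading 195 -> 15
RT 60: heading 15 -> 315
FD 5: (-27.91,-5.282) -> (-24.374,-8.818) [heading=315, draw]
PU: pen up
FD 5: (-24.374,-8.818) -> (-20.839,-12.353) [heading=315, move]
Final: pos=(-20.839,-12.353), heading=315, 6 segment(s) drawn

Answer: 315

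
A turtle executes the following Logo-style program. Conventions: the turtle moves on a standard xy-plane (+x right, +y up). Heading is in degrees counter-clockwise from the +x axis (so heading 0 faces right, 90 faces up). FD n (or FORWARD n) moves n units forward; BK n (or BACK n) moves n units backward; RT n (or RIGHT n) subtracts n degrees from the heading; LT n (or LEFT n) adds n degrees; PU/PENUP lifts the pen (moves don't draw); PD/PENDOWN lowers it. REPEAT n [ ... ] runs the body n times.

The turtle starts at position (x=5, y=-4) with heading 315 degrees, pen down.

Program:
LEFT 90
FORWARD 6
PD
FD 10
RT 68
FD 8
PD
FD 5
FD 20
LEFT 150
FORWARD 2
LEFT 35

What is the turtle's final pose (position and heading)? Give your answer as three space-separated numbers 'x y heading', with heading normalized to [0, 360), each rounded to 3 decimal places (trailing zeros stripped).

Answer: 45.487 -3.983 162

Derivation:
Executing turtle program step by step:
Start: pos=(5,-4), heading=315, pen down
LT 90: heading 315 -> 45
FD 6: (5,-4) -> (9.243,0.243) [heading=45, draw]
PD: pen down
FD 10: (9.243,0.243) -> (16.314,7.314) [heading=45, draw]
RT 68: heading 45 -> 337
FD 8: (16.314,7.314) -> (23.678,4.188) [heading=337, draw]
PD: pen down
FD 5: (23.678,4.188) -> (28.28,2.234) [heading=337, draw]
FD 20: (28.28,2.234) -> (46.69,-5.58) [heading=337, draw]
LT 150: heading 337 -> 127
FD 2: (46.69,-5.58) -> (45.487,-3.983) [heading=127, draw]
LT 35: heading 127 -> 162
Final: pos=(45.487,-3.983), heading=162, 6 segment(s) drawn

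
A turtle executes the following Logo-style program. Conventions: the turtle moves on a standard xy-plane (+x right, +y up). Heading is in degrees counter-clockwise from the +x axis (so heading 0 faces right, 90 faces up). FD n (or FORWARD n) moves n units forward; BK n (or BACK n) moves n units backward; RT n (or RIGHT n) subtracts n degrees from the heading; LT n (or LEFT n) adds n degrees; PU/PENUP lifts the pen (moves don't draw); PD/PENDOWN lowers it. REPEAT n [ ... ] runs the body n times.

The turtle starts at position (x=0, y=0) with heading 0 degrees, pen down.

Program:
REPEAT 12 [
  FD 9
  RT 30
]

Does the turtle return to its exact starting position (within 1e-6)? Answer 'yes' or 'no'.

Executing turtle program step by step:
Start: pos=(0,0), heading=0, pen down
REPEAT 12 [
  -- iteration 1/12 --
  FD 9: (0,0) -> (9,0) [heading=0, draw]
  RT 30: heading 0 -> 330
  -- iteration 2/12 --
  FD 9: (9,0) -> (16.794,-4.5) [heading=330, draw]
  RT 30: heading 330 -> 300
  -- iteration 3/12 --
  FD 9: (16.794,-4.5) -> (21.294,-12.294) [heading=300, draw]
  RT 30: heading 300 -> 270
  -- iteration 4/12 --
  FD 9: (21.294,-12.294) -> (21.294,-21.294) [heading=270, draw]
  RT 30: heading 270 -> 240
  -- iteration 5/12 --
  FD 9: (21.294,-21.294) -> (16.794,-29.088) [heading=240, draw]
  RT 30: heading 240 -> 210
  -- iteration 6/12 --
  FD 9: (16.794,-29.088) -> (9,-33.588) [heading=210, draw]
  RT 30: heading 210 -> 180
  -- iteration 7/12 --
  FD 9: (9,-33.588) -> (0,-33.588) [heading=180, draw]
  RT 30: heading 180 -> 150
  -- iteration 8/12 --
  FD 9: (0,-33.588) -> (-7.794,-29.088) [heading=150, draw]
  RT 30: heading 150 -> 120
  -- iteration 9/12 --
  FD 9: (-7.794,-29.088) -> (-12.294,-21.294) [heading=120, draw]
  RT 30: heading 120 -> 90
  -- iteration 10/12 --
  FD 9: (-12.294,-21.294) -> (-12.294,-12.294) [heading=90, draw]
  RT 30: heading 90 -> 60
  -- iteration 11/12 --
  FD 9: (-12.294,-12.294) -> (-7.794,-4.5) [heading=60, draw]
  RT 30: heading 60 -> 30
  -- iteration 12/12 --
  FD 9: (-7.794,-4.5) -> (0,0) [heading=30, draw]
  RT 30: heading 30 -> 0
]
Final: pos=(0,0), heading=0, 12 segment(s) drawn

Start position: (0, 0)
Final position: (0, 0)
Distance = 0; < 1e-6 -> CLOSED

Answer: yes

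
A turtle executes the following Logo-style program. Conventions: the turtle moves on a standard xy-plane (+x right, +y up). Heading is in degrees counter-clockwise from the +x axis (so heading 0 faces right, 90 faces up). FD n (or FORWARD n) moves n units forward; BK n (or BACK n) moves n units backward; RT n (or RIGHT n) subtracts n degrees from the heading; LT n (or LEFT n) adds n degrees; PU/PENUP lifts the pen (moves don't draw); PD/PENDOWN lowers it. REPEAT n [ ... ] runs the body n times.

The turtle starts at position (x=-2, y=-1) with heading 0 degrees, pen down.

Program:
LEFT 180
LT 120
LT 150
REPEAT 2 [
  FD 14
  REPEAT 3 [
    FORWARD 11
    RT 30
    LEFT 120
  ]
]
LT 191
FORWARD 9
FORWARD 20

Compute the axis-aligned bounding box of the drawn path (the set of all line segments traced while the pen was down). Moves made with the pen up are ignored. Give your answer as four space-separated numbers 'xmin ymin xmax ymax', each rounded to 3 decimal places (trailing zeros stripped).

Executing turtle program step by step:
Start: pos=(-2,-1), heading=0, pen down
LT 180: heading 0 -> 180
LT 120: heading 180 -> 300
LT 150: heading 300 -> 90
REPEAT 2 [
  -- iteration 1/2 --
  FD 14: (-2,-1) -> (-2,13) [heading=90, draw]
  REPEAT 3 [
    -- iteration 1/3 --
    FD 11: (-2,13) -> (-2,24) [heading=90, draw]
    RT 30: heading 90 -> 60
    LT 120: heading 60 -> 180
    -- iteration 2/3 --
    FD 11: (-2,24) -> (-13,24) [heading=180, draw]
    RT 30: heading 180 -> 150
    LT 120: heading 150 -> 270
    -- iteration 3/3 --
    FD 11: (-13,24) -> (-13,13) [heading=270, draw]
    RT 30: heading 270 -> 240
    LT 120: heading 240 -> 0
  ]
  -- iteration 2/2 --
  FD 14: (-13,13) -> (1,13) [heading=0, draw]
  REPEAT 3 [
    -- iteration 1/3 --
    FD 11: (1,13) -> (12,13) [heading=0, draw]
    RT 30: heading 0 -> 330
    LT 120: heading 330 -> 90
    -- iteration 2/3 --
    FD 11: (12,13) -> (12,24) [heading=90, draw]
    RT 30: heading 90 -> 60
    LT 120: heading 60 -> 180
    -- iteration 3/3 --
    FD 11: (12,24) -> (1,24) [heading=180, draw]
    RT 30: heading 180 -> 150
    LT 120: heading 150 -> 270
  ]
]
LT 191: heading 270 -> 101
FD 9: (1,24) -> (-0.717,32.835) [heading=101, draw]
FD 20: (-0.717,32.835) -> (-4.533,52.467) [heading=101, draw]
Final: pos=(-4.533,52.467), heading=101, 10 segment(s) drawn

Segment endpoints: x in {-13, -13, -4.533, -2, -2, -2, -0.717, 1, 1, 12, 12}, y in {-1, 13, 13, 13, 13, 24, 24, 24, 32.835, 52.467}
xmin=-13, ymin=-1, xmax=12, ymax=52.467

Answer: -13 -1 12 52.467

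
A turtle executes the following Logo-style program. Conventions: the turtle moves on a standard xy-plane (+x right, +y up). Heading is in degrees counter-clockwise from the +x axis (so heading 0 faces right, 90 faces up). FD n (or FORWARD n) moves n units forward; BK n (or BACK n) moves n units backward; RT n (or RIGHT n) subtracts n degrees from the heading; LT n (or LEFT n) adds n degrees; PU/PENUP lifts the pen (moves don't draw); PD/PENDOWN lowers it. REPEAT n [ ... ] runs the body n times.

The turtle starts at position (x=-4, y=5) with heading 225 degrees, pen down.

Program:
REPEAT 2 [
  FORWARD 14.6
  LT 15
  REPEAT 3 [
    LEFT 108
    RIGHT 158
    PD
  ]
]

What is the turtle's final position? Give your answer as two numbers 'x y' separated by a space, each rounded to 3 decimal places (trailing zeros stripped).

Answer: -14.324 9.276

Derivation:
Executing turtle program step by step:
Start: pos=(-4,5), heading=225, pen down
REPEAT 2 [
  -- iteration 1/2 --
  FD 14.6: (-4,5) -> (-14.324,-5.324) [heading=225, draw]
  LT 15: heading 225 -> 240
  REPEAT 3 [
    -- iteration 1/3 --
    LT 108: heading 240 -> 348
    RT 158: heading 348 -> 190
    PD: pen down
    -- iteration 2/3 --
    LT 108: heading 190 -> 298
    RT 158: heading 298 -> 140
    PD: pen down
    -- iteration 3/3 --
    LT 108: heading 140 -> 248
    RT 158: heading 248 -> 90
    PD: pen down
  ]
  -- iteration 2/2 --
  FD 14.6: (-14.324,-5.324) -> (-14.324,9.276) [heading=90, draw]
  LT 15: heading 90 -> 105
  REPEAT 3 [
    -- iteration 1/3 --
    LT 108: heading 105 -> 213
    RT 158: heading 213 -> 55
    PD: pen down
    -- iteration 2/3 --
    LT 108: heading 55 -> 163
    RT 158: heading 163 -> 5
    PD: pen down
    -- iteration 3/3 --
    LT 108: heading 5 -> 113
    RT 158: heading 113 -> 315
    PD: pen down
  ]
]
Final: pos=(-14.324,9.276), heading=315, 2 segment(s) drawn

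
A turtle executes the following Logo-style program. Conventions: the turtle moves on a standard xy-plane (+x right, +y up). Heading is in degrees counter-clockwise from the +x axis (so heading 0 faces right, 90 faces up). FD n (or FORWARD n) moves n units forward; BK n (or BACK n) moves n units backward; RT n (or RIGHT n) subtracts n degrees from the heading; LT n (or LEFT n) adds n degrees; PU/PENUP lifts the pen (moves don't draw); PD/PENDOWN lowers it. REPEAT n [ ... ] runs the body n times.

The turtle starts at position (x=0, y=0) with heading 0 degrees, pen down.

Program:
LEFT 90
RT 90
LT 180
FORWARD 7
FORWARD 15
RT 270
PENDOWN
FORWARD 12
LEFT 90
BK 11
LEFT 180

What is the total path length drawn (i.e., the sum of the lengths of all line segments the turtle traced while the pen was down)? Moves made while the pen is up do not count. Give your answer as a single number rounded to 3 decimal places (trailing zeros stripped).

Answer: 45

Derivation:
Executing turtle program step by step:
Start: pos=(0,0), heading=0, pen down
LT 90: heading 0 -> 90
RT 90: heading 90 -> 0
LT 180: heading 0 -> 180
FD 7: (0,0) -> (-7,0) [heading=180, draw]
FD 15: (-7,0) -> (-22,0) [heading=180, draw]
RT 270: heading 180 -> 270
PD: pen down
FD 12: (-22,0) -> (-22,-12) [heading=270, draw]
LT 90: heading 270 -> 0
BK 11: (-22,-12) -> (-33,-12) [heading=0, draw]
LT 180: heading 0 -> 180
Final: pos=(-33,-12), heading=180, 4 segment(s) drawn

Segment lengths:
  seg 1: (0,0) -> (-7,0), length = 7
  seg 2: (-7,0) -> (-22,0), length = 15
  seg 3: (-22,0) -> (-22,-12), length = 12
  seg 4: (-22,-12) -> (-33,-12), length = 11
Total = 45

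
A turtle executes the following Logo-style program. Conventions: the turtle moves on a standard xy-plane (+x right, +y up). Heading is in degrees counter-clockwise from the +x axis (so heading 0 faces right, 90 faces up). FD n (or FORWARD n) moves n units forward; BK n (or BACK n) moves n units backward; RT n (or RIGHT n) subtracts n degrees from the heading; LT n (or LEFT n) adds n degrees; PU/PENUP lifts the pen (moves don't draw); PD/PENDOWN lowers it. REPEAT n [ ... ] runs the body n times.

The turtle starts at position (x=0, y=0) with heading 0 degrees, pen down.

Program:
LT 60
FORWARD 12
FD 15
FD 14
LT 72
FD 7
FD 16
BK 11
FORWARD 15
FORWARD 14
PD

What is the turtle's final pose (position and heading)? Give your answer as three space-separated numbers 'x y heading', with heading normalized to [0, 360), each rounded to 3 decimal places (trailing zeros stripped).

Executing turtle program step by step:
Start: pos=(0,0), heading=0, pen down
LT 60: heading 0 -> 60
FD 12: (0,0) -> (6,10.392) [heading=60, draw]
FD 15: (6,10.392) -> (13.5,23.383) [heading=60, draw]
FD 14: (13.5,23.383) -> (20.5,35.507) [heading=60, draw]
LT 72: heading 60 -> 132
FD 7: (20.5,35.507) -> (15.816,40.709) [heading=132, draw]
FD 16: (15.816,40.709) -> (5.11,52.599) [heading=132, draw]
BK 11: (5.11,52.599) -> (12.47,44.425) [heading=132, draw]
FD 15: (12.47,44.425) -> (2.433,55.572) [heading=132, draw]
FD 14: (2.433,55.572) -> (-6.934,65.976) [heading=132, draw]
PD: pen down
Final: pos=(-6.934,65.976), heading=132, 8 segment(s) drawn

Answer: -6.934 65.976 132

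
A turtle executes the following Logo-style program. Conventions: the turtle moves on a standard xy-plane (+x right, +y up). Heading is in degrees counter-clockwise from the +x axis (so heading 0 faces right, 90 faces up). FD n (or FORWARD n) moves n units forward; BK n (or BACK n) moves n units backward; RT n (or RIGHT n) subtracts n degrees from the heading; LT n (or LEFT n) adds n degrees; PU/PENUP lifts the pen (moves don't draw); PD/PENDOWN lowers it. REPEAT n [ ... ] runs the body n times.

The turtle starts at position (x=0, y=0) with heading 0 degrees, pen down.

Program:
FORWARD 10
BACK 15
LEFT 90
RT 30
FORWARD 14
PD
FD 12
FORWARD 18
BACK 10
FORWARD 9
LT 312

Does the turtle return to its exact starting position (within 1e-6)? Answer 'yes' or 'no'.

Executing turtle program step by step:
Start: pos=(0,0), heading=0, pen down
FD 10: (0,0) -> (10,0) [heading=0, draw]
BK 15: (10,0) -> (-5,0) [heading=0, draw]
LT 90: heading 0 -> 90
RT 30: heading 90 -> 60
FD 14: (-5,0) -> (2,12.124) [heading=60, draw]
PD: pen down
FD 12: (2,12.124) -> (8,22.517) [heading=60, draw]
FD 18: (8,22.517) -> (17,38.105) [heading=60, draw]
BK 10: (17,38.105) -> (12,29.445) [heading=60, draw]
FD 9: (12,29.445) -> (16.5,37.239) [heading=60, draw]
LT 312: heading 60 -> 12
Final: pos=(16.5,37.239), heading=12, 7 segment(s) drawn

Start position: (0, 0)
Final position: (16.5, 37.239)
Distance = 40.731; >= 1e-6 -> NOT closed

Answer: no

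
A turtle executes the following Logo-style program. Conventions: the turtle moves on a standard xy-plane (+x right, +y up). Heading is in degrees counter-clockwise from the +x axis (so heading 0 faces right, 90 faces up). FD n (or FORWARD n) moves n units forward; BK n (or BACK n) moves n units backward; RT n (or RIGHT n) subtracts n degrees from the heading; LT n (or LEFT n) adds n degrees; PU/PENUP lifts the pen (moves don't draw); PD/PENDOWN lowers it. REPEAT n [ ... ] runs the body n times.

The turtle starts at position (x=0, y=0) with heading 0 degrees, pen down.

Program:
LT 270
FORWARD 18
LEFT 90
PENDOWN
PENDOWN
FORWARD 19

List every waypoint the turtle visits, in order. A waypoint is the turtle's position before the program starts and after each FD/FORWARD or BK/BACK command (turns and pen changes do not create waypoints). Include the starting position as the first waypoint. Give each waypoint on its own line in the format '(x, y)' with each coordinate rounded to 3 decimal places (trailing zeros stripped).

Executing turtle program step by step:
Start: pos=(0,0), heading=0, pen down
LT 270: heading 0 -> 270
FD 18: (0,0) -> (0,-18) [heading=270, draw]
LT 90: heading 270 -> 0
PD: pen down
PD: pen down
FD 19: (0,-18) -> (19,-18) [heading=0, draw]
Final: pos=(19,-18), heading=0, 2 segment(s) drawn
Waypoints (3 total):
(0, 0)
(0, -18)
(19, -18)

Answer: (0, 0)
(0, -18)
(19, -18)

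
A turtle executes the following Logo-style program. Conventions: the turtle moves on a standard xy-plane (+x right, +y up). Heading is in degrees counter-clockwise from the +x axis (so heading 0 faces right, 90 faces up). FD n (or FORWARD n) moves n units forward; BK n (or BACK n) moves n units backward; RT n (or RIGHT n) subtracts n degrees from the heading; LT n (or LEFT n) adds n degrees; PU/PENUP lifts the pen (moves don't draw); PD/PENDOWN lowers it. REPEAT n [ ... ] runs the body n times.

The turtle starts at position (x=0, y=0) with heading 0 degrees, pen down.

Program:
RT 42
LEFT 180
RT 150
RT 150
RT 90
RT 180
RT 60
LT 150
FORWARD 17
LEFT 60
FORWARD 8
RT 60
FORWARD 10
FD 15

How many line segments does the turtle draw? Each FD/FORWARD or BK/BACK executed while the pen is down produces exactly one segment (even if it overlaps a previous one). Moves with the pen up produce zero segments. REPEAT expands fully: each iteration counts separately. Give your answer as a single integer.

Executing turtle program step by step:
Start: pos=(0,0), heading=0, pen down
RT 42: heading 0 -> 318
LT 180: heading 318 -> 138
RT 150: heading 138 -> 348
RT 150: heading 348 -> 198
RT 90: heading 198 -> 108
RT 180: heading 108 -> 288
RT 60: heading 288 -> 228
LT 150: heading 228 -> 18
FD 17: (0,0) -> (16.168,5.253) [heading=18, draw]
LT 60: heading 18 -> 78
FD 8: (16.168,5.253) -> (17.831,13.078) [heading=78, draw]
RT 60: heading 78 -> 18
FD 10: (17.831,13.078) -> (27.342,16.169) [heading=18, draw]
FD 15: (27.342,16.169) -> (41.608,20.804) [heading=18, draw]
Final: pos=(41.608,20.804), heading=18, 4 segment(s) drawn
Segments drawn: 4

Answer: 4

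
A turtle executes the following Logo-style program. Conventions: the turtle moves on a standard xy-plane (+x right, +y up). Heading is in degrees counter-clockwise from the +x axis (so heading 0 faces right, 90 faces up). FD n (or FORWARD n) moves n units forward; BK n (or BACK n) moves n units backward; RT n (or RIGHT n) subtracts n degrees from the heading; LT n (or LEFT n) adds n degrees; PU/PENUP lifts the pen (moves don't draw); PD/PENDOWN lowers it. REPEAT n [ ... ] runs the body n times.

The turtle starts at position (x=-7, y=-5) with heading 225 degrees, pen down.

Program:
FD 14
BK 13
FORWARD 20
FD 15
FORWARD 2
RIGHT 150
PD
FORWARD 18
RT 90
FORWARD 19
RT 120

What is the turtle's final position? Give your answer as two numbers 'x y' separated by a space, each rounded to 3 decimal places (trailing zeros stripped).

Executing turtle program step by step:
Start: pos=(-7,-5), heading=225, pen down
FD 14: (-7,-5) -> (-16.899,-14.899) [heading=225, draw]
BK 13: (-16.899,-14.899) -> (-7.707,-5.707) [heading=225, draw]
FD 20: (-7.707,-5.707) -> (-21.849,-19.849) [heading=225, draw]
FD 15: (-21.849,-19.849) -> (-32.456,-30.456) [heading=225, draw]
FD 2: (-32.456,-30.456) -> (-33.87,-31.87) [heading=225, draw]
RT 150: heading 225 -> 75
PD: pen down
FD 18: (-33.87,-31.87) -> (-29.211,-14.483) [heading=75, draw]
RT 90: heading 75 -> 345
FD 19: (-29.211,-14.483) -> (-10.859,-19.401) [heading=345, draw]
RT 120: heading 345 -> 225
Final: pos=(-10.859,-19.401), heading=225, 7 segment(s) drawn

Answer: -10.859 -19.401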